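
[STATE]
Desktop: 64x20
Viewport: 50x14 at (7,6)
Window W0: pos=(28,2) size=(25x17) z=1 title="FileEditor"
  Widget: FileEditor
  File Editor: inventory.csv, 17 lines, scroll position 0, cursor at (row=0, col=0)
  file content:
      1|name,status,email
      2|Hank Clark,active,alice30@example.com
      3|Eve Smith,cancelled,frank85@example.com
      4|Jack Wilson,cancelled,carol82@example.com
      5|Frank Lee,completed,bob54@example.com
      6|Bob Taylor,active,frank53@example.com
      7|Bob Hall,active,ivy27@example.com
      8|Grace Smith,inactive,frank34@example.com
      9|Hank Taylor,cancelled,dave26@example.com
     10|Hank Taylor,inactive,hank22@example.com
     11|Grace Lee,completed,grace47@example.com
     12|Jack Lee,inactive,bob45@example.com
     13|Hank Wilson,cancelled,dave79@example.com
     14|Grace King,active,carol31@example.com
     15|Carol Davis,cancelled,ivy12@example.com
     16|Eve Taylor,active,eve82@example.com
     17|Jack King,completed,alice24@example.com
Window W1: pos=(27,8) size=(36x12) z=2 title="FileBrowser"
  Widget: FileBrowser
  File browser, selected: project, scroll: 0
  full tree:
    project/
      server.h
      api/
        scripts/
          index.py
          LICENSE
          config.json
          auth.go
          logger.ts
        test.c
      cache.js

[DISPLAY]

                     ┃Hank Clark,active,alic█┃    
                     ┃Eve Smith,cancelled,fr░┃    
                    ┏━━━━━━━━━━━━━━━━━━━━━━━━━━━━━
                    ┃ FileBrowser                 
                    ┠─────────────────────────────
                    ┃> [-] project/               
                    ┃    server.h                 
                    ┃    [+] api/                 
                    ┃    cache.js                 
                    ┃                             
                    ┃                             
                    ┃                             
                    ┃                             
                    ┗━━━━━━━━━━━━━━━━━━━━━━━━━━━━━


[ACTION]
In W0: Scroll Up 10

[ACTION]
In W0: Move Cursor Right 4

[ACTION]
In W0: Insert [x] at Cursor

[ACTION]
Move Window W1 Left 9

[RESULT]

                     ┃Hank Clark,active,alic█┃    
                     ┃Eve Smith,cancelled,fr░┃    
           ┏━━━━━━━━━━━━━━━━━━━━━━━━━━━━━━━━━━┓   
           ┃ FileBrowser                      ┃   
           ┠──────────────────────────────────┨   
           ┃> [-] project/                    ┃   
           ┃    server.h                      ┃   
           ┃    [+] api/                      ┃   
           ┃    cache.js                      ┃   
           ┃                                  ┃   
           ┃                                  ┃   
           ┃                                  ┃   
           ┃                                  ┃   
           ┗━━━━━━━━━━━━━━━━━━━━━━━━━━━━━━━━━━┛   


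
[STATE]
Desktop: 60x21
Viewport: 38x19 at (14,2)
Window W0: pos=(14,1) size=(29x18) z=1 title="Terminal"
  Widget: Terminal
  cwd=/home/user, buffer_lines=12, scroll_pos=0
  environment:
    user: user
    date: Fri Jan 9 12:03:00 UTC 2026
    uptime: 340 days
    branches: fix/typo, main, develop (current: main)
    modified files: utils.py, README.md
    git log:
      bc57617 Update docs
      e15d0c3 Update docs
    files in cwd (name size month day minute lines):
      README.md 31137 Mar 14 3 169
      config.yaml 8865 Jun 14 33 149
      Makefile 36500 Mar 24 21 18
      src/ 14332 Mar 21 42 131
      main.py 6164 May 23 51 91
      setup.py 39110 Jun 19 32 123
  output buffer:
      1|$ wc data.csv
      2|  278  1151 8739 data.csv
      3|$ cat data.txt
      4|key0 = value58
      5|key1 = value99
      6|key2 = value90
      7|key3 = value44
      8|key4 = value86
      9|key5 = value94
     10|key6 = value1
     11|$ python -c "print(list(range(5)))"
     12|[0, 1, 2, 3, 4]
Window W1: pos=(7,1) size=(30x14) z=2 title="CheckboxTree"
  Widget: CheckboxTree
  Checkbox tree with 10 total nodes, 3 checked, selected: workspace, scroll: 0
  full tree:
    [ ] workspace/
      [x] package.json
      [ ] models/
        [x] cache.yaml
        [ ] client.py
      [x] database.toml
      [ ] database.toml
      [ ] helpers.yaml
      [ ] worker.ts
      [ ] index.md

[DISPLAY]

boxTree               ┃     ┃         
──────────────────────┨─────┨         
orkspace/             ┃     ┃         
 package.json         ┃csv  ┃         
 models/              ┃     ┃         
x] cache.yaml         ┃     ┃         
 ] client.py          ┃     ┃         
 database.toml        ┃     ┃         
 database.toml        ┃     ┃         
 helpers.yaml         ┃     ┃         
 worker.ts            ┃     ┃         
 index.md             ┃     ┃         
━━━━━━━━━━━━━━━━━━━━━━┛t(ran┃         
┃[0, 1, 2, 3, 4]            ┃         
┃$ █                        ┃         
┃                           ┃         
┗━━━━━━━━━━━━━━━━━━━━━━━━━━━┛         
                                      
                                      


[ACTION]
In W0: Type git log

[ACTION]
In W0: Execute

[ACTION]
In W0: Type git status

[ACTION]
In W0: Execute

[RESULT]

boxTree               ┃     ┃         
──────────────────────┨─────┨         
orkspace/             ┃     ┃         
 package.json         ┃     ┃         
 models/              ┃t(ran┃         
x] cache.yaml         ┃     ┃         
 ] client.py          ┃     ┃         
 database.toml        ┃     ┃         
 database.toml        ┃     ┃         
 helpers.yaml         ┃     ┃         
 worker.ts            ┃     ┃         
 index.md             ┃ comm┃         
━━━━━━━━━━━━━━━━━━━━━━┛     ┃         
┃        modified:   utils.p┃         
┃        modified:   README.┃         
┃$ █                        ┃         
┗━━━━━━━━━━━━━━━━━━━━━━━━━━━┛         
                                      
                                      


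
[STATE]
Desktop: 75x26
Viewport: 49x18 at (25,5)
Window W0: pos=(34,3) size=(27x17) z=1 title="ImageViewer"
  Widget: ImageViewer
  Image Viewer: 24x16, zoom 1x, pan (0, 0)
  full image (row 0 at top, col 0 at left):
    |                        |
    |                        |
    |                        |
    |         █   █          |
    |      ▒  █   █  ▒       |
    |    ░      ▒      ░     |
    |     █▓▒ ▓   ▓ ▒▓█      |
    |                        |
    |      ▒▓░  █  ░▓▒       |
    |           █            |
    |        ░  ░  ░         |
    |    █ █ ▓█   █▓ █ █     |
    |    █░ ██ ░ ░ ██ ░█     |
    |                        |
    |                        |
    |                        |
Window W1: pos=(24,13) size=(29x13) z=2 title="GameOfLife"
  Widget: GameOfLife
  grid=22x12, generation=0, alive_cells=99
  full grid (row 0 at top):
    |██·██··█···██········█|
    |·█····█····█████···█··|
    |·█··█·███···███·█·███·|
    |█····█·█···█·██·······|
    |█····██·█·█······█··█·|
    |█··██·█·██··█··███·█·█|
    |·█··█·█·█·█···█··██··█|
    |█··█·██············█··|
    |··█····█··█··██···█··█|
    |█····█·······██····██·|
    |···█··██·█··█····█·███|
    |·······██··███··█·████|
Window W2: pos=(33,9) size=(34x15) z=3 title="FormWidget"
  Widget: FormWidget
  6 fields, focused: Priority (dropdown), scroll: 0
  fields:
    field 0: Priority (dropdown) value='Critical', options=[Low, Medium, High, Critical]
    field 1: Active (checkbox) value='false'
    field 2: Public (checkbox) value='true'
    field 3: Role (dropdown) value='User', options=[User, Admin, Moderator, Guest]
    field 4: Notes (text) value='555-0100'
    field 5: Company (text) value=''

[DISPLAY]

         ┠─────────────────────────┨             
         ┃                         ┃             
         ┃                         ┃             
         ┃                         ┃             
        ┏━━━━━━━━━━━━━━━━━━━━━━━━━━━━━━━━┓       
        ┃ FormWidget                     ┃       
        ┠────────────────────────────────┨       
        ┃> Priority:   [Critical       ▼]┃       
━━━━━━━━┃  Active:     [ ]               ┃       
 GameOfL┃  Public:     [x]               ┃       
────────┃  Role:       [User           ▼]┃       
Gen: 0  ┃  Notes:      [555-0100        ]┃       
·█··█·██┃  Company:    [                ]┃       
█····█·█┃                                ┃       
█····██·┃                                ┃       
█··██·█·┃                                ┃       
·█··█·█·┃                                ┃       
█··█·██·┃                                ┃       


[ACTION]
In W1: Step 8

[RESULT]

         ┠─────────────────────────┨             
         ┃                         ┃             
         ┃                         ┃             
         ┃                         ┃             
        ┏━━━━━━━━━━━━━━━━━━━━━━━━━━━━━━━━┓       
        ┃ FormWidget                     ┃       
        ┠────────────────────────────────┨       
        ┃> Priority:   [Critical       ▼]┃       
━━━━━━━━┃  Active:     [ ]               ┃       
 GameOfL┃  Public:     [x]               ┃       
────────┃  Role:       [User           ▼]┃       
Gen: 8  ┃  Notes:      [555-0100        ]┃       
·····█··┃  Company:    [                ]┃       
··███···┃                                ┃       
···██···┃                                ┃       
·███····┃                                ┃       
··███·█·┃                                ┃       
···█·█·█┃                                ┃       


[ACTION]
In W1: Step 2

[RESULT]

         ┠─────────────────────────┨             
         ┃                         ┃             
         ┃                         ┃             
         ┃                         ┃             
        ┏━━━━━━━━━━━━━━━━━━━━━━━━━━━━━━━━┓       
        ┃ FormWidget                     ┃       
        ┠────────────────────────────────┨       
        ┃> Priority:   [Critical       ▼]┃       
━━━━━━━━┃  Active:     [ ]               ┃       
 GameOfL┃  Public:     [x]               ┃       
────────┃  Role:       [User           ▼]┃       
Gen: 10 ┃  Notes:      [555-0100        ]┃       
···█····┃  Company:    [                ]┃       
··█·█···┃                                ┃       
·██·····┃                                ┃       
███··██·┃                                ┃       
·██·█···┃                                ┃       
····█·█·┃                                ┃       


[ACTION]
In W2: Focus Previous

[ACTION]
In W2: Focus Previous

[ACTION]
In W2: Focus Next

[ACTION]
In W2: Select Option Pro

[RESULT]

         ┠─────────────────────────┨             
         ┃                         ┃             
         ┃                         ┃             
         ┃                         ┃             
        ┏━━━━━━━━━━━━━━━━━━━━━━━━━━━━━━━━┓       
        ┃ FormWidget                     ┃       
        ┠────────────────────────────────┨       
        ┃  Priority:   [Critical       ▼]┃       
━━━━━━━━┃  Active:     [ ]               ┃       
 GameOfL┃  Public:     [x]               ┃       
────────┃  Role:       [User           ▼]┃       
Gen: 10 ┃  Notes:      [555-0100        ]┃       
···█····┃> Company:    [                ]┃       
··█·█···┃                                ┃       
·██·····┃                                ┃       
███··██·┃                                ┃       
·██·█···┃                                ┃       
····█·█·┃                                ┃       


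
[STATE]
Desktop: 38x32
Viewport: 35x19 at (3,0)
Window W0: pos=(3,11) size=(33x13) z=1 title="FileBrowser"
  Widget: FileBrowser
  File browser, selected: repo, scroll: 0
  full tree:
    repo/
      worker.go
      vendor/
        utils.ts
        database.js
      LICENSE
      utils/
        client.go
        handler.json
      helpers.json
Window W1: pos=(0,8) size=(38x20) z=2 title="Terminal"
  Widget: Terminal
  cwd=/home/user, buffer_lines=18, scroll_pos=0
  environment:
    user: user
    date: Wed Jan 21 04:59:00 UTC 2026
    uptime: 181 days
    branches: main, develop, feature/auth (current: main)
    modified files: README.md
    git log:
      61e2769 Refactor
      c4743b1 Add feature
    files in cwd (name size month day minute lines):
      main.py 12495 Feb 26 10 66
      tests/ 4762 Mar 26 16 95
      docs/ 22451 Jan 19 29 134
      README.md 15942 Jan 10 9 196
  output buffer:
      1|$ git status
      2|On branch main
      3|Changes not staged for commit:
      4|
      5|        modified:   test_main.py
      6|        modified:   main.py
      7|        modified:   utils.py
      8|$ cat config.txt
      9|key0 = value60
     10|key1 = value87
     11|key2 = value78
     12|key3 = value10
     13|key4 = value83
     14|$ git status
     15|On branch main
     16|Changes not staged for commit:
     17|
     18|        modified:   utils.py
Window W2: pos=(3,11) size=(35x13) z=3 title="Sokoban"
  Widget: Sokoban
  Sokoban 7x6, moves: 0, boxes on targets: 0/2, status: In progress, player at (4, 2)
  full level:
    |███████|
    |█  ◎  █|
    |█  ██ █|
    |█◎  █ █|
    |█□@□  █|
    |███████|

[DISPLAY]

                                   
                                   
                                   
                                   
                                   
                                   
                                   
                                   
━━━━━━━━━━━━━━━━━━━━━━━━━━━━━━━━━━┓
erminal                           ┃
──────────────────────────────────┨
┏━━━━━━━━━━━━━━━━━━━━━━━━━━━━━━━━━┓
┃ Sokoban                         ┃
┠─────────────────────────────────┨
┃███████                          ┃
┃█  ◎  █                          ┃
┃█  ██ █                          ┃
┃█◎  █ █                          ┃
┃█□@□  █                          ┃


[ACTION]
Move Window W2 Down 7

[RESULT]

                                   
                                   
                                   
                                   
                                   
                                   
                                   
                                   
━━━━━━━━━━━━━━━━━━━━━━━━━━━━━━━━━━┓
erminal                           ┃
──────────────────────────────────┨
git status                        ┃
 branch main                      ┃
anges not staged for commit:      ┃
                                  ┃
      modified:   test_main.py    ┃
      modified:   main.py         ┃
      modified:   utils.py        ┃
┏━━━━━━━━━━━━━━━━━━━━━━━━━━━━━━━━━┓


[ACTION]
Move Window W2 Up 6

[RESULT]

                                   
                                   
                                   
                                   
                                   
                                   
                                   
                                   
━━━━━━━━━━━━━━━━━━━━━━━━━━━━━━━━━━┓
erminal                           ┃
──────────────────────────────────┨
git status                        ┃
┏━━━━━━━━━━━━━━━━━━━━━━━━━━━━━━━━━┓
┃ Sokoban                         ┃
┠─────────────────────────────────┨
┃███████                          ┃
┃█  ◎  █                          ┃
┃█  ██ █                          ┃
┃█◎  █ █                          ┃


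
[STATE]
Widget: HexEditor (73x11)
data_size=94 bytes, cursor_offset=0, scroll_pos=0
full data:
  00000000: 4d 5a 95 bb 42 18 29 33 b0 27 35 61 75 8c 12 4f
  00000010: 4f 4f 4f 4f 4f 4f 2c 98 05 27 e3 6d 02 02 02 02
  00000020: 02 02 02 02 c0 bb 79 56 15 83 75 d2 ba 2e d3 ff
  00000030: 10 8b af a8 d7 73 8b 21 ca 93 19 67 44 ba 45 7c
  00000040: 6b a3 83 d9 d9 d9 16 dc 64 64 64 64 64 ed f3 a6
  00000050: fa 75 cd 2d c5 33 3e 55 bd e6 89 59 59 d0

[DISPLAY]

00000000  4D 5a 95 bb 42 18 29 33  b0 27 35 61 75 8c 12 4f  |MZ..B.)3.'5a
00000010  4f 4f 4f 4f 4f 4f 2c 98  05 27 e3 6d 02 02 02 02  |OOOOOO,..'.m
00000020  02 02 02 02 c0 bb 79 56  15 83 75 d2 ba 2e d3 ff  |......yV..u.
00000030  10 8b af a8 d7 73 8b 21  ca 93 19 67 44 ba 45 7c  |.....s.!...g
00000040  6b a3 83 d9 d9 d9 16 dc  64 64 64 64 64 ed f3 a6  |k.......dddd
00000050  fa 75 cd 2d c5 33 3e 55  bd e6 89 59 59 d0        |.u.-.3>U...Y
                                                                         
                                                                         
                                                                         
                                                                         
                                                                         


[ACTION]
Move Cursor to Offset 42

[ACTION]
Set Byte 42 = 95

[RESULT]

00000000  4d 5a 95 bb 42 18 29 33  b0 27 35 61 75 8c 12 4f  |MZ..B.)3.'5a
00000010  4f 4f 4f 4f 4f 4f 2c 98  05 27 e3 6d 02 02 02 02  |OOOOOO,..'.m
00000020  02 02 02 02 c0 bb 79 56  15 83 95 d2 ba 2e d3 ff  |......yV....
00000030  10 8b af a8 d7 73 8b 21  ca 93 19 67 44 ba 45 7c  |.....s.!...g
00000040  6b a3 83 d9 d9 d9 16 dc  64 64 64 64 64 ed f3 a6  |k.......dddd
00000050  fa 75 cd 2d c5 33 3e 55  bd e6 89 59 59 d0        |.u.-.3>U...Y
                                                                         
                                                                         
                                                                         
                                                                         
                                                                         


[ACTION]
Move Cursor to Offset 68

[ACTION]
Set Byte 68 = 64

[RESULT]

00000000  4d 5a 95 bb 42 18 29 33  b0 27 35 61 75 8c 12 4f  |MZ..B.)3.'5a
00000010  4f 4f 4f 4f 4f 4f 2c 98  05 27 e3 6d 02 02 02 02  |OOOOOO,..'.m
00000020  02 02 02 02 c0 bb 79 56  15 83 95 d2 ba 2e d3 ff  |......yV....
00000030  10 8b af a8 d7 73 8b 21  ca 93 19 67 44 ba 45 7c  |.....s.!...g
00000040  6b a3 83 d9 64 d9 16 dc  64 64 64 64 64 ed f3 a6  |k...d...dddd
00000050  fa 75 cd 2d c5 33 3e 55  bd e6 89 59 59 d0        |.u.-.3>U...Y
                                                                         
                                                                         
                                                                         
                                                                         
                                                                         


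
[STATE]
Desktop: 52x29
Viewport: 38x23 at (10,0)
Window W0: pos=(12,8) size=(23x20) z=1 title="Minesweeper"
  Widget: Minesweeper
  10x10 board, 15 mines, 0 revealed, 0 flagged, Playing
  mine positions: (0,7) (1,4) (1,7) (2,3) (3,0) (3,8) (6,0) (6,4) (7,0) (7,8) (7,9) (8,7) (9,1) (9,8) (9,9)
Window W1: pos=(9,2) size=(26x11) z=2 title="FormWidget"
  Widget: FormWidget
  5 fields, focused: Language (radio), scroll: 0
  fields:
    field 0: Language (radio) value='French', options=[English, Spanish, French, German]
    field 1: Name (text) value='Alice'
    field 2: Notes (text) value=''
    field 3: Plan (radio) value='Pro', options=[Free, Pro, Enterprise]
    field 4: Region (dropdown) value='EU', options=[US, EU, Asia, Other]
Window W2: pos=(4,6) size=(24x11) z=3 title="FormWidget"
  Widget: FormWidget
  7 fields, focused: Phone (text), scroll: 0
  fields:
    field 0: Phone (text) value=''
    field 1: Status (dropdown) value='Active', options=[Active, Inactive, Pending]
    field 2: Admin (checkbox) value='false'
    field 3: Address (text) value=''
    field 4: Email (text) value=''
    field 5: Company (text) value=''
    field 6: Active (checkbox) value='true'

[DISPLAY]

                                      
                                      
━━━━━━━━━━━━━━━━━━━━━━━━┓             
 FormWidget             ┃             
────────────────────────┨             
> Language:   ( ) Englis┃             
━━━━━━━━━━━━━━━━━┓ce   ]┃             
Widget           ┃     ]┃             
─────────────────┨Free  ┃             
ne:      [      ]┃    ▼]┃             
tus:     [Activ▼]┃      ┃             
in:      [ ]     ┃      ┃             
ress:    [      ]┃━━━━━━┛             
il:      [      ]┃      ┃             
pany:    [      ]┃      ┃             
ive:     [x]     ┃      ┃             
━━━━━━━━━━━━━━━━━┛      ┃             
  ┃■■■■■■■■■■           ┃             
  ┃■■■■■■■■■■           ┃             
  ┃■■■■■■■■■■           ┃             
  ┃■■■■■■■■■■           ┃             
  ┃                     ┃             
  ┃                     ┃             


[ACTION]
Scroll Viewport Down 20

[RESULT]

━━━━━━━━━━━━━━━━━┓ce   ]┃             
Widget           ┃     ]┃             
─────────────────┨Free  ┃             
ne:      [      ]┃    ▼]┃             
tus:     [Activ▼]┃      ┃             
in:      [ ]     ┃      ┃             
ress:    [      ]┃━━━━━━┛             
il:      [      ]┃      ┃             
pany:    [      ]┃      ┃             
ive:     [x]     ┃      ┃             
━━━━━━━━━━━━━━━━━┛      ┃             
  ┃■■■■■■■■■■           ┃             
  ┃■■■■■■■■■■           ┃             
  ┃■■■■■■■■■■           ┃             
  ┃■■■■■■■■■■           ┃             
  ┃                     ┃             
  ┃                     ┃             
  ┃                     ┃             
  ┃                     ┃             
  ┃                     ┃             
  ┃                     ┃             
  ┗━━━━━━━━━━━━━━━━━━━━━┛             
                                      


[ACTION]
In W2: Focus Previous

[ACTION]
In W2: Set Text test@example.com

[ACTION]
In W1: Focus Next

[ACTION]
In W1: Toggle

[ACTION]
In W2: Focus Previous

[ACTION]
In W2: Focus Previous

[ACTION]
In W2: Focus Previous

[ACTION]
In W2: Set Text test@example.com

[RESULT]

━━━━━━━━━━━━━━━━━┓ce   ]┃             
Widget           ┃     ]┃             
─────────────────┨Free  ┃             
ne:      [      ]┃    ▼]┃             
tus:     [Activ▼]┃      ┃             
in:      [ ]     ┃      ┃             
ress:    [test@e]┃━━━━━━┛             
il:      [      ]┃      ┃             
pany:    [      ]┃      ┃             
ive:     [x]     ┃      ┃             
━━━━━━━━━━━━━━━━━┛      ┃             
  ┃■■■■■■■■■■           ┃             
  ┃■■■■■■■■■■           ┃             
  ┃■■■■■■■■■■           ┃             
  ┃■■■■■■■■■■           ┃             
  ┃                     ┃             
  ┃                     ┃             
  ┃                     ┃             
  ┃                     ┃             
  ┃                     ┃             
  ┃                     ┃             
  ┗━━━━━━━━━━━━━━━━━━━━━┛             
                                      


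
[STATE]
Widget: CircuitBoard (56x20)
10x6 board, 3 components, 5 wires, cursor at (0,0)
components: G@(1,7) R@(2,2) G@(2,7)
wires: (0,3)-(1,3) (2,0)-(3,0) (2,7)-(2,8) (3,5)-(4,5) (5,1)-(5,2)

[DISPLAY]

   0 1 2 3 4 5 6 7 8 9                                  
0  [.]          ·                                       
                │                                       
1               ·               G                       
                                                        
2   ·       R                   G ─ ·                   
    │                                                   
3   ·                   ·                               
                        │                               
4                       ·                               
                                                        
5       · ─ ·                                           
Cursor: (0,0)                                           
                                                        
                                                        
                                                        
                                                        
                                                        
                                                        
                                                        


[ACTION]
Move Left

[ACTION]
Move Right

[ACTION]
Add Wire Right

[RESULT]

   0 1 2 3 4 5 6 7 8 9                                  
0      [.]─ ·   ·                                       
                │                                       
1               ·               G                       
                                                        
2   ·       R                   G ─ ·                   
    │                                                   
3   ·                   ·                               
                        │                               
4                       ·                               
                                                        
5       · ─ ·                                           
Cursor: (0,1)                                           
                                                        
                                                        
                                                        
                                                        
                                                        
                                                        
                                                        


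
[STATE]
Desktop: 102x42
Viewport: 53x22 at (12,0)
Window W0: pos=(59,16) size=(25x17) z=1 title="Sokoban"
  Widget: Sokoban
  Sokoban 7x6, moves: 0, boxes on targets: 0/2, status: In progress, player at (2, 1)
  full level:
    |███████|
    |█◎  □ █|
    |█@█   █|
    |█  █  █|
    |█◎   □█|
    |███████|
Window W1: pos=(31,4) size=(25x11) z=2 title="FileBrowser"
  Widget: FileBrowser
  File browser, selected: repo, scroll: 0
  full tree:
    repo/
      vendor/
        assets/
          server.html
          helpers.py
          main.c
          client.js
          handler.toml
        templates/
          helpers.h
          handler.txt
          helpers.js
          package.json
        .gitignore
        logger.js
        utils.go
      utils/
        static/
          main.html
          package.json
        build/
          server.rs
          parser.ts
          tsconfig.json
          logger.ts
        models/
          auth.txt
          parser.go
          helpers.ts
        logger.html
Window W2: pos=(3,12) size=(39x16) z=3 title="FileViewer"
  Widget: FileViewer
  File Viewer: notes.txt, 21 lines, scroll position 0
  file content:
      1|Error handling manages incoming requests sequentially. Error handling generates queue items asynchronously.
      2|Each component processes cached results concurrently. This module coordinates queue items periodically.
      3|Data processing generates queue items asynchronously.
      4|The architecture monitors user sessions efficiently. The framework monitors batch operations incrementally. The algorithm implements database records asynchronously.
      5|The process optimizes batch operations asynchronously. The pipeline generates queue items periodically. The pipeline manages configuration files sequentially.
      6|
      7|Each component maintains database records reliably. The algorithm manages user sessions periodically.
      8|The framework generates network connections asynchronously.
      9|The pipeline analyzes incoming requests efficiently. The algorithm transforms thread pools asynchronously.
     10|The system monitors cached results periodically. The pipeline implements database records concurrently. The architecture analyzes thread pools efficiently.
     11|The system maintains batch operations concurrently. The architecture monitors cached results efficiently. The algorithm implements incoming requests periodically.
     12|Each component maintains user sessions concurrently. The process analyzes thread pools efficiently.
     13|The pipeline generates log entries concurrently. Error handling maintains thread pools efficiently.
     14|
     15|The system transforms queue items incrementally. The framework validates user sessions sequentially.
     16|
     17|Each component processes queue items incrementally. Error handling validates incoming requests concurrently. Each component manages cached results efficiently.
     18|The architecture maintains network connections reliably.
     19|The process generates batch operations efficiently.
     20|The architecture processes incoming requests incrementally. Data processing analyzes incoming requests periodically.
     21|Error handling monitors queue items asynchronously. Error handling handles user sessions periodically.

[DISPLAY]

                                                     
                                                     
                                                     
                                                     
                   ┏━━━━━━━━━━━━━━━━━━━━━━━┓         
                   ┃ FileBrowser           ┃         
                   ┠───────────────────────┨         
                   ┃> [-] repo/            ┃         
                   ┃    [+] vendor/        ┃         
                   ┃    [+] utils/         ┃         
                   ┃                       ┃         
                   ┃                       ┃         
━━━━━━━━━━━━━━━━━━━━━━━━━━━━━┓             ┃         
wer                          ┃             ┃         
─────────────────────────────┨━━━━━━━━━━━━━┛         
ndling manages incoming requ▲┃                       
ponent processes cached resu█┃                 ┏━━━━━
cessing generates queue item░┃                 ┃ Soko
itecture monitors user sessi░┃                 ┠─────
ess optimizes batch operatio░┃                 ┃█████
                            ░┃                 ┃█◎  □
ponent maintains database re░┃                 ┃█@█  


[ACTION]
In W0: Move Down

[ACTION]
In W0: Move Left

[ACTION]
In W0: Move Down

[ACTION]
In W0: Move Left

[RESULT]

                                                     
                                                     
                                                     
                                                     
                   ┏━━━━━━━━━━━━━━━━━━━━━━━┓         
                   ┃ FileBrowser           ┃         
                   ┠───────────────────────┨         
                   ┃> [-] repo/            ┃         
                   ┃    [+] vendor/        ┃         
                   ┃    [+] utils/         ┃         
                   ┃                       ┃         
                   ┃                       ┃         
━━━━━━━━━━━━━━━━━━━━━━━━━━━━━┓             ┃         
wer                          ┃             ┃         
─────────────────────────────┨━━━━━━━━━━━━━┛         
ndling manages incoming requ▲┃                       
ponent processes cached resu█┃                 ┏━━━━━
cessing generates queue item░┃                 ┃ Soko
itecture monitors user sessi░┃                 ┠─────
ess optimizes batch operatio░┃                 ┃█████
                            ░┃                 ┃█◎  □
ponent maintains database re░┃                 ┃█ █  


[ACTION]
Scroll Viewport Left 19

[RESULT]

                                                     
                                                     
                                                     
                                                     
                               ┏━━━━━━━━━━━━━━━━━━━━━
                               ┃ FileBrowser         
                               ┠─────────────────────
                               ┃> [-] repo/          
                               ┃    [+] vendor/      
                               ┃    [+] utils/       
                               ┃                     
                               ┃                     
   ┏━━━━━━━━━━━━━━━━━━━━━━━━━━━━━━━━━━━━━┓           
   ┃ FileViewer                          ┃           
   ┠─────────────────────────────────────┨━━━━━━━━━━━
   ┃Error handling manages incoming requ▲┃           
   ┃Each component processes cached resu█┃           
   ┃Data processing generates queue item░┃           
   ┃The architecture monitors user sessi░┃           
   ┃The process optimizes batch operatio░┃           
   ┃                                    ░┃           
   ┃Each component maintains database re░┃           


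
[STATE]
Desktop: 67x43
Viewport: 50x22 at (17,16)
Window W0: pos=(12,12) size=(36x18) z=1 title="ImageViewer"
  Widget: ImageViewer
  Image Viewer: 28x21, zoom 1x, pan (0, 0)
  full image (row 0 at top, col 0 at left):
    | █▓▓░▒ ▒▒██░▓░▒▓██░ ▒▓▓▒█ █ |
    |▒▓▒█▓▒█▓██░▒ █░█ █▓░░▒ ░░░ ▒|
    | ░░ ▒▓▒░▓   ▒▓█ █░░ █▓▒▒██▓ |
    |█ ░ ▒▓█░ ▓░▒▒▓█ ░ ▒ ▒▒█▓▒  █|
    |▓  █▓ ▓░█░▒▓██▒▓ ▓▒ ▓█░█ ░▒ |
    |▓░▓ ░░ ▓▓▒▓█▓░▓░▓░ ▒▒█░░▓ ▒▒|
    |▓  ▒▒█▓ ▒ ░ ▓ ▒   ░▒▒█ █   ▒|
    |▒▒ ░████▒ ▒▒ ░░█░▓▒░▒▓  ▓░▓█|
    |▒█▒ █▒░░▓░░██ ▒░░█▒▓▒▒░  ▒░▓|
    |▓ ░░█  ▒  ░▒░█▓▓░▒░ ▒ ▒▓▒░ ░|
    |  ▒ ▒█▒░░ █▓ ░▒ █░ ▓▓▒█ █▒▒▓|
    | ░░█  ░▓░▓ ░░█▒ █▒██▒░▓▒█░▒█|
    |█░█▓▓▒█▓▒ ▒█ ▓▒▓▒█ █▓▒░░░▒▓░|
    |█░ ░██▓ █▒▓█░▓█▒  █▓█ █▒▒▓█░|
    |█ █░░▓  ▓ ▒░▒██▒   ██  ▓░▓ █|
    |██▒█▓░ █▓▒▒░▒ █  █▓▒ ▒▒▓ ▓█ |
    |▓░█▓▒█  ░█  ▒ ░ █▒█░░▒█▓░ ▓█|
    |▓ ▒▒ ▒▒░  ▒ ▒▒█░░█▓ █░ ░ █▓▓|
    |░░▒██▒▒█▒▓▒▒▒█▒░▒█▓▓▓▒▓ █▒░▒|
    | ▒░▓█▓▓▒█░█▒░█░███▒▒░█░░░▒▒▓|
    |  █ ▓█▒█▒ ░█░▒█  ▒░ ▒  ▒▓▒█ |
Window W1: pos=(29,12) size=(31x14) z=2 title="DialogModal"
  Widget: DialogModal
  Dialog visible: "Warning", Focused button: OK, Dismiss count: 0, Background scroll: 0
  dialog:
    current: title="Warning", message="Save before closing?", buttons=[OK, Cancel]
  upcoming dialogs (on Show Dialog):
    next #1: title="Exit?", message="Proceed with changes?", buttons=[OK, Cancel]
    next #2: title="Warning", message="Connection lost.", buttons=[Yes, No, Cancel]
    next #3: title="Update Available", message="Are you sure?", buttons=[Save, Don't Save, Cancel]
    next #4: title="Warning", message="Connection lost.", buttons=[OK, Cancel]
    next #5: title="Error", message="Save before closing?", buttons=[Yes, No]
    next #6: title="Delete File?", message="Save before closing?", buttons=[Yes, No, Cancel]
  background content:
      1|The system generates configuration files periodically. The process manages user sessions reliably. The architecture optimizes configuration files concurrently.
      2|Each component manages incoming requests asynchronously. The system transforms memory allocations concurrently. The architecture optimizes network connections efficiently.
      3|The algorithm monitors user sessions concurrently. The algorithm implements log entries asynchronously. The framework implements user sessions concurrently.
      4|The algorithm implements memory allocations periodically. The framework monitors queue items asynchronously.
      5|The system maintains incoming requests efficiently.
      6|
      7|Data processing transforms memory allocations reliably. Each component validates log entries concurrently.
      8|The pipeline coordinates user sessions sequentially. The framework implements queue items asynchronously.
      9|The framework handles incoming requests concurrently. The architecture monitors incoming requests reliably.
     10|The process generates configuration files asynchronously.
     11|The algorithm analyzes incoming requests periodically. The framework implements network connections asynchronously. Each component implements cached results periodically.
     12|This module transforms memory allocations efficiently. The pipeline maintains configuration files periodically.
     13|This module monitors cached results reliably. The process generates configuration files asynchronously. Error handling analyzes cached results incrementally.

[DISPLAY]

▓▒█▓██░▒ █░█┃Each component manages incomi┃       
▒▓▒░▓   ▒▓█ ┃Th┌──────────────────────┐r s┃       
▒▓█░ ▓░▒▒▓█ ┃Th│       Warning        │emo┃       
▓ ▓░█░▒▓██▒▓┃Th│ Save before closing? │ing┃       
░░ ▓▓▒▓█▓░▓░┃  │    [OK]  Cancel      │   ┃       
▒█▓ ▒ ░ ▓ ▒ ┃Da└──────────────────────┘ me┃       
████▒ ▒▒ ░░█┃The pipeline coordinates user┃       
█▒░░▓░░██ ▒░┃The framework handles incomin┃       
█  ▒  ░▒░█▓▓┃The process generates configu┃       
▒█▒░░ █▓ ░▒ ┗━━━━━━━━━━━━━━━━━━━━━━━━━━━━━┛       
  ░▓░▓ ░░█▒ █▒██▒░▓▒█░▒█      ┃                   
▓▒█▓▒ ▒█ ▓▒▓▒█ █▓▒░░░▒▓░      ┃                   
██▓ █▒▓█░▓█▒  █▓█ █▒▒▓█░      ┃                   
━━━━━━━━━━━━━━━━━━━━━━━━━━━━━━┛                   
                                                  
                                                  
                                                  
                                                  
                                                  
                                                  
                                                  
                                                  


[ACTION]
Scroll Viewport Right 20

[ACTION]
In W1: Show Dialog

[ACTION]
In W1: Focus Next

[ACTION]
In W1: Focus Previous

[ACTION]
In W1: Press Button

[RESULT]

▓▒█▓██░▒ █░█┃Each component manages incomi┃       
▒▓▒░▓   ▒▓█ ┃The algorithm monitors user s┃       
▒▓█░ ▓░▒▒▓█ ┃The algorithm implements memo┃       
▓ ▓░█░▒▓██▒▓┃The system maintains incoming┃       
░░ ▓▓▒▓█▓░▓░┃                             ┃       
▒█▓ ▒ ░ ▓ ▒ ┃Data processing transforms me┃       
████▒ ▒▒ ░░█┃The pipeline coordinates user┃       
█▒░░▓░░██ ▒░┃The framework handles incomin┃       
█  ▒  ░▒░█▓▓┃The process generates configu┃       
▒█▒░░ █▓ ░▒ ┗━━━━━━━━━━━━━━━━━━━━━━━━━━━━━┛       
  ░▓░▓ ░░█▒ █▒██▒░▓▒█░▒█      ┃                   
▓▒█▓▒ ▒█ ▓▒▓▒█ █▓▒░░░▒▓░      ┃                   
██▓ █▒▓█░▓█▒  █▓█ █▒▒▓█░      ┃                   
━━━━━━━━━━━━━━━━━━━━━━━━━━━━━━┛                   
                                                  
                                                  
                                                  
                                                  
                                                  
                                                  
                                                  
                                                  
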